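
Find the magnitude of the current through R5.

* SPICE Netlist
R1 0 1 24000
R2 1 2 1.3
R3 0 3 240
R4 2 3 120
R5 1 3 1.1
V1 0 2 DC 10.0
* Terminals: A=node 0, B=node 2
Nodal analysis, taking node 2 as the 0 V reference.
Source V1 fixes V_0 = 10 V.
KCL at each unknown node (sum of currents leaving = 0; resistances in Ω):
  Node 1: (V_1 - 10)/24000 + (V_1 - 0)/1.3 + (V_1 - V_3)/1.1 = 0
  Node 3: (V_3 - 10)/240 + (V_3 - 0)/120 + (V_3 - V_1)/1.1 = 0
Collecting terms (coefficients in siemens):
  1.678·V_1 - 0.9091·V_3 = 0.0004167
  0.9216·V_3 - 0.9091·V_1 = 0.04167
Determinant D = (1.678)(0.9216) - (-0.9091)(-0.9091) = 0.7203
V_1 = [(0.0004167)(0.9216) - (-0.9091)(0.04167)]/D = 0.05312 V
V_3 = [(1.678)(0.04167) - (0.0004167)(-0.9091)]/D = 0.09761 V
I_R5 = (V_1 - V_3)/R5 = (0.05312 - 0.09761)/1.1 = -0.04045 A
|I_R5| = 0.04045 A

Final answer: |I_R5| = 0.04045 A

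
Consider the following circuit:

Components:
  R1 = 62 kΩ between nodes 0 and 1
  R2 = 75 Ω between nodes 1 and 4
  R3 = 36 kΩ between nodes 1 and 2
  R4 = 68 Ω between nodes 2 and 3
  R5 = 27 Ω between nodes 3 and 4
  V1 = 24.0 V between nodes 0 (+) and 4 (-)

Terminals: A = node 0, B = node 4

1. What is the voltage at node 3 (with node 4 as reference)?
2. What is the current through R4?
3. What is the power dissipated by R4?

Nodal analysis, taking node 4 as the 0 V reference.
Source V1 fixes V_0 = 24 V.
KCL at each unknown node (sum of currents leaving = 0; resistances in Ω):
  Node 1: (V_1 - 24)/62000 + (V_1 - 0)/75 + (V_1 - V_2)/36000 = 0
  Node 2: (V_2 - V_1)/36000 + (V_2 - V_3)/68 = 0
  Node 3: (V_3 - V_2)/68 + (V_3 - 0)/27 = 0
Collecting terms (coefficients in siemens):
  0.01338·V_1 - 0.00002778·V_2 = 0.0003871
  0.01473·V_2 - 0.00002778·V_1 - 0.01471·V_3 = 0
  0.05174·V_3 - 0.01471·V_2 = 0
Solving these 3 simultaneous equations (Gaussian elimination) gives:
  V_1 = 0.02894 V, V_2 = 0.00007616 V, V_3 = 0.00002165 V
Part 1:
  Read off the nodal solution: V_3 = 0.00002165 V
Part 2:
  I_R4 = (V_2 - V_3)/R4 = (0.00007616 - 0.00002165)/68 = 0.0000008017 A
  Magnitude: I_R4 = 0.0000008017 A
Part 3:
  I_R4 = (V_2 - V_3)/R4 = (0.00007616 - 0.00002165)/68 = 0.0000008017 A
  P_R4 = I_R4² × R4 = (0.0000008017)² × 68 = 0.0000000000437 W

Final answers:
1. V_3 = 2.165e-05 V
2. I_R4 = 8.017e-07 A
3. P_R4 = 4.37e-11 W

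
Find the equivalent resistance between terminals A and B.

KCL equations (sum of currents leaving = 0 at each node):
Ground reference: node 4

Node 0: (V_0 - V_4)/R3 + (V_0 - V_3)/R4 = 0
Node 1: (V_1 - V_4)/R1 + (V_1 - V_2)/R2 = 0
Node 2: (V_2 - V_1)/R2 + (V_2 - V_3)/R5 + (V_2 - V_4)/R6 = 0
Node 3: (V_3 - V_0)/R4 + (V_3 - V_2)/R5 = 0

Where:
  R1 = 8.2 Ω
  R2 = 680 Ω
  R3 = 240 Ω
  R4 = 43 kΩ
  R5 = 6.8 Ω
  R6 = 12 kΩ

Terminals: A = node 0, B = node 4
Reduce the network between node 0 (A) and node 4 (B) by series/parallel combination:
  Rs1 = R1 + R2 (series, joined only at node 1) = 8.2 + 680 = 688.2 Ω
  Rp1 = R6 ‖ Rs1 (parallel, both between nodes 2 and 4) = 1/(1/12000 + 1/688.2) = 650.9 Ω
  Rs2 = R5 + Rp1 (series, joined only at node 2) = 6.8 + 650.9 = 657.7 Ω
  Rs3 = R4 + Rs2 (series, joined only at node 3) = 43000 + 657.7 = 43660 Ω
  Rp2 = R3 ‖ Rs3 (parallel, both between nodes 0 and 4) = 1/(1/240 + 1/43660) = 238.7 Ω
R_eq = 238.7 Ω

Final answer: 238.7 Ω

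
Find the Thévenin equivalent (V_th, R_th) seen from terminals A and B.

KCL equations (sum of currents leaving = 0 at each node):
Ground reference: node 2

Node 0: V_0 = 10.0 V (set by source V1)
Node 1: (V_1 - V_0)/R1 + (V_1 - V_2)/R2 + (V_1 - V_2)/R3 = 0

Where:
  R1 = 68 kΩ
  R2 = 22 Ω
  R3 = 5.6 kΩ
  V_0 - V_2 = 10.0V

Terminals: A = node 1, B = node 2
Step 1 — V_th is the open-circuit voltage V_A - V_B (nothing connected across the terminals).
Nodal analysis, taking node 2 as the 0 V reference.
Source V1 fixes V_0 = 10 V.
KCL at each unknown node (sum of currents leaving = 0; resistances in Ω):
  Node 1: (V_1 - 10)/68000 + (V_1 - 0)/22 + (V_1 - 0)/5600 = 0
Collecting terms: 0.04565 × V_1 = 0.0001471  =>  V_1 = 0.003222 V
V_th = V_1 - V_2 = 0.003222 - 0 = 0.003222 V
Step 2 — R_th: zero the source — replace V1 by a short circuit (node 2 merges into node 0) — and find the resistance seen between A (node 1) and B (node 0).
Reduce the network between node 1 (A) and node 0 (B) by series/parallel combination:
  Rp1 = R1 ‖ R2 ‖ R3 (parallel, all between nodes 0 and 1) = 1/(1/68000 + 1/22 + 1/5600) = 21.91 Ω
R_th = 21.91 Ω

Final answer: V_th = 0.003222 V, R_th = 21.91 Ω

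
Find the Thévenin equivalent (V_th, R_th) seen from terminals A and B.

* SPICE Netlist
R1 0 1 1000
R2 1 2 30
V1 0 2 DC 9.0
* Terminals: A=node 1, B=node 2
Step 1 — V_th is the open-circuit voltage V_A - V_B (nothing connected across the terminals).
Nodal analysis, taking node 2 as the 0 V reference.
Source V1 fixes V_0 = 9 V.
KCL at each unknown node (sum of currents leaving = 0; resistances in Ω):
  Node 1: (V_1 - 9)/1000 + (V_1 - 0)/30 = 0
Collecting terms: 0.03433 × V_1 = 0.009  =>  V_1 = 0.2621 V
V_th = V_1 - V_2 = 0.2621 - 0 = 0.2621 V
Step 2 — R_th: zero the source — replace V1 by a short circuit (node 2 merges into node 0) — and find the resistance seen between A (node 1) and B (node 0).
Reduce the network between node 1 (A) and node 0 (B) by series/parallel combination:
  Rp1 = R1 ‖ R2 (parallel, both between nodes 0 and 1) = 1/(1/1000 + 1/30) = 29.13 Ω
R_th = 29.13 Ω

Final answer: V_th = 0.2621 V, R_th = 29.13 Ω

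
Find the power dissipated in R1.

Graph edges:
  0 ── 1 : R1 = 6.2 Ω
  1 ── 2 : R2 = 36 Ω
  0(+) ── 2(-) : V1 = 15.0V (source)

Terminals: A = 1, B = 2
Nodal analysis, taking node 2 as the 0 V reference.
Source V1 fixes V_0 = 15 V.
KCL at each unknown node (sum of currents leaving = 0; resistances in Ω):
  Node 1: (V_1 - 15)/6.2 + (V_1 - 0)/36 = 0
Collecting terms: 0.1891 × V_1 = 2.419  =>  V_1 = 12.8 V
I_R1 = (V_0 - V_1)/R1 = (15 - 12.8)/6.2 = 0.3555 A
P_R1 = I_R1² × R1 = (0.3555)² × 6.2 = 0.7833 W

Final answer: 0.7833 W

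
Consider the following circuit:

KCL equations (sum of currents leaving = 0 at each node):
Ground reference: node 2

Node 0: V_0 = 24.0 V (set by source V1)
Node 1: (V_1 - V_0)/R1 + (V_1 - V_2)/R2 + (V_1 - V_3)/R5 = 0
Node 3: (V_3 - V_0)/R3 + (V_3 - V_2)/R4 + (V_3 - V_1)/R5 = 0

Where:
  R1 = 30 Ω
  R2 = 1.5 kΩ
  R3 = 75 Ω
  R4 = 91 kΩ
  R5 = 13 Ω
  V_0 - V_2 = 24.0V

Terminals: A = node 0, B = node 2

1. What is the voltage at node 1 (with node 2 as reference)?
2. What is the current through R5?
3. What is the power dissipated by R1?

Nodal analysis, taking node 2 as the 0 V reference.
Source V1 fixes V_0 = 24 V.
KCL at each unknown node (sum of currents leaving = 0; resistances in Ω):
  Node 1: (V_1 - 24)/30 + (V_1 - 0)/1500 + (V_1 - V_3)/13 = 0
  Node 3: (V_3 - 24)/75 + (V_3 - 0)/91000 + (V_3 - V_1)/13 = 0
Collecting terms (coefficients in siemens):
  0.1109·V_1 - 0.07692·V_3 = 0.8
  0.09027·V_3 - 0.07692·V_1 = 0.32
Determinant D = (0.1109)(0.09027) - (-0.07692)(-0.07692) = 0.004096
V_1 = [(0.8)(0.09027) - (-0.07692)(0.32)]/D = 23.64 V
V_3 = [(0.1109)(0.32) - (0.8)(-0.07692)]/D = 23.69 V
Part 1:
  Read off the nodal solution: V_1 = 23.64 V
Part 2:
  I_R5 = (V_1 - V_3)/R5 = (23.64 - 23.69)/13 = -0.003842 A
  Magnitude: I_R5 = 0.003842 A
Part 3:
  I_R1 = (V_0 - V_1)/R1 = (24 - 23.64)/30 = 0.01192 A
  P_R1 = I_R1² × R1 = (0.01192)² × 30 = 0.004263 W

Final answers:
1. V_1 = 23.64 V
2. I_R5 = 0.003842 A
3. P_R1 = 0.004263 W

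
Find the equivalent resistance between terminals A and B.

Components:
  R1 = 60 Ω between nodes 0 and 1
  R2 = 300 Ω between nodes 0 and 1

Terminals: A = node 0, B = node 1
Reduce the network between node 0 (A) and node 1 (B) by series/parallel combination:
  Rp1 = R1 ‖ R2 (parallel, both between nodes 0 and 1) = 1/(1/60 + 1/300) = 50 Ω
R_eq = 50 Ω

Final answer: 50 Ω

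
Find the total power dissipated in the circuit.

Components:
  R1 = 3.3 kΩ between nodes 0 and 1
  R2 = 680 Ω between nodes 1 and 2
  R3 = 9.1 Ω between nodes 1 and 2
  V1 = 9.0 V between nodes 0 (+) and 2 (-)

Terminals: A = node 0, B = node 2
Nodal analysis, taking node 2 as the 0 V reference.
Source V1 fixes V_0 = 9 V.
KCL at each unknown node (sum of currents leaving = 0; resistances in Ω):
  Node 1: (V_1 - 9)/3300 + (V_1 - 0)/680 + (V_1 - 0)/9.1 = 0
Collecting terms: 0.1117 × V_1 = 0.002727  =>  V_1 = 0.02442 V
Power in each resistor, P = (ΔV)²/R:
  P_R1 = (9 - 0.02442)²/3300 = 0.02441 W
  P_R2 = (0.02442 - 0)²/680 = 0.0000008773 W
  P_R3 = (0.02442 - 0)²/9.1 = 0.00006555 W
P_total = P_R1 + P_R2 + P_R3 = 0.02448 W

Final answer: 0.02448 W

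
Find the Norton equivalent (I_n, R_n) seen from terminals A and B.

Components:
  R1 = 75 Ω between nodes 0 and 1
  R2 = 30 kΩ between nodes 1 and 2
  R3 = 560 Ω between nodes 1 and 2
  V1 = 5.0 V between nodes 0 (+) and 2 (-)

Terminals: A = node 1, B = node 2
Find the Thévenin equivalent first; then I_n = V_th/R_th and R_n = R_th.
Step 1 — V_th is the open-circuit voltage V_A - V_B (nothing connected across the terminals).
Nodal analysis, taking node 2 as the 0 V reference.
Source V1 fixes V_0 = 5 V.
KCL at each unknown node (sum of currents leaving = 0; resistances in Ω):
  Node 1: (V_1 - 5)/75 + (V_1 - 0)/30000 + (V_1 - 0)/560 = 0
Collecting terms: 0.01515 × V_1 = 0.06667  =>  V_1 = 4.4 V
V_th = V_1 - V_2 = 4.4 - 0 = 4.4 V
Step 2 — R_th: zero the source — replace V1 by a short circuit (node 2 merges into node 0) — and find the resistance seen between A (node 1) and B (node 0).
Reduce the network between node 1 (A) and node 0 (B) by series/parallel combination:
  Rp1 = R1 ‖ R2 ‖ R3 (parallel, all between nodes 0 and 1) = 1/(1/75 + 1/30000 + 1/560) = 66 Ω
R_th = 66 Ω
I_n = V_th/R_th = 4.4/66 = 0.06667 A, and R_n = R_th = 66 Ω

Final answer: I_n = 0.06667 A, R_n = 66 Ω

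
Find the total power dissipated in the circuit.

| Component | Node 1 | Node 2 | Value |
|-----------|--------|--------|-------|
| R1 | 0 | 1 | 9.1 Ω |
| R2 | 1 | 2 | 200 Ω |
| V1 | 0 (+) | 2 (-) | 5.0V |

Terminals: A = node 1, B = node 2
Nodal analysis, taking node 2 as the 0 V reference.
Source V1 fixes V_0 = 5 V.
KCL at each unknown node (sum of currents leaving = 0; resistances in Ω):
  Node 1: (V_1 - 5)/9.1 + (V_1 - 0)/200 = 0
Collecting terms: 0.1149 × V_1 = 0.5495  =>  V_1 = 4.782 V
Power in each resistor, P = (ΔV)²/R:
  P_R1 = (5 - 4.782)²/9.1 = 0.005203 W
  P_R2 = (4.782 - 0)²/200 = 0.1144 W
P_total = P_R1 + P_R2 = 0.1196 W

Final answer: 0.1196 W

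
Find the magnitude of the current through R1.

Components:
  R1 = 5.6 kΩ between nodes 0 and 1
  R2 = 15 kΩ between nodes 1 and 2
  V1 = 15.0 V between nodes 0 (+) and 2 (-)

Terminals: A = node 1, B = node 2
Nodal analysis, taking node 2 as the 0 V reference.
Source V1 fixes V_0 = 15 V.
KCL at each unknown node (sum of currents leaving = 0; resistances in Ω):
  Node 1: (V_1 - 15)/5600 + (V_1 - 0)/15000 = 0
Collecting terms: 0.0002452 × V_1 = 0.002679  =>  V_1 = 10.92 V
I_R1 = (V_0 - V_1)/R1 = (15 - 10.92)/5600 = 0.0007282 A
|I_R1| = 0.0007282 A

Final answer: |I_R1| = 0.0007282 A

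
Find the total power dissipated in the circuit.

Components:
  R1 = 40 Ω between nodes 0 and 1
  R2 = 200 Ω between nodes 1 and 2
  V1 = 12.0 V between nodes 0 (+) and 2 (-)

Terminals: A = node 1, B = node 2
Nodal analysis, taking node 2 as the 0 V reference.
Source V1 fixes V_0 = 12 V.
KCL at each unknown node (sum of currents leaving = 0; resistances in Ω):
  Node 1: (V_1 - 12)/40 + (V_1 - 0)/200 = 0
Collecting terms: 0.03 × V_1 = 0.3  =>  V_1 = 10 V
Power in each resistor, P = (ΔV)²/R:
  P_R1 = (12 - 10)²/40 = 0.1 W
  P_R2 = (10 - 0)²/200 = 0.5 W
P_total = P_R1 + P_R2 = 0.6 W

Final answer: 0.6 W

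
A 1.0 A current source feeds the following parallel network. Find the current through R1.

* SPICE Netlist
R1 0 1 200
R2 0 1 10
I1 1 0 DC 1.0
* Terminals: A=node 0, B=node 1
All resistors sit directly between nodes 0 and 1, so they are in parallel and share one voltage V; the full source current 1 A splits among them.
1/R_par = 1/200 + 1/10 = 0.105 S  =>  R_par = 9.524 Ω
V = I × R_par = 1 × 9.524 = 9.524 V
I_R1 = V/R1 = 9.524/200 = 0.04762 A

Final answer: 0.04762 A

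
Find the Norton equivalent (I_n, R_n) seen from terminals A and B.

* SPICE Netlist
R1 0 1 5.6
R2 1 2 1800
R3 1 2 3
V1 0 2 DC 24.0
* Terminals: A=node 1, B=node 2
Find the Thévenin equivalent first; then I_n = V_th/R_th and R_n = R_th.
Step 1 — V_th is the open-circuit voltage V_A - V_B (nothing connected across the terminals).
Nodal analysis, taking node 2 as the 0 V reference.
Source V1 fixes V_0 = 24 V.
KCL at each unknown node (sum of currents leaving = 0; resistances in Ω):
  Node 1: (V_1 - 24)/5.6 + (V_1 - 0)/1800 + (V_1 - 0)/3 = 0
Collecting terms: 0.5125 × V_1 = 4.286  =>  V_1 = 8.363 V
V_th = V_1 - V_2 = 8.363 - 0 = 8.363 V
Step 2 — R_th: zero the source — replace V1 by a short circuit (node 2 merges into node 0) — and find the resistance seen between A (node 1) and B (node 0).
Reduce the network between node 1 (A) and node 0 (B) by series/parallel combination:
  Rp1 = R1 ‖ R2 ‖ R3 (parallel, all between nodes 0 and 1) = 1/(1/5.6 + 1/1800 + 1/3) = 1.951 Ω
R_th = 1.951 Ω
I_n = V_th/R_th = 8.363/1.951 = 4.286 A, and R_n = R_th = 1.951 Ω

Final answer: I_n = 4.286 A, R_n = 1.951 Ω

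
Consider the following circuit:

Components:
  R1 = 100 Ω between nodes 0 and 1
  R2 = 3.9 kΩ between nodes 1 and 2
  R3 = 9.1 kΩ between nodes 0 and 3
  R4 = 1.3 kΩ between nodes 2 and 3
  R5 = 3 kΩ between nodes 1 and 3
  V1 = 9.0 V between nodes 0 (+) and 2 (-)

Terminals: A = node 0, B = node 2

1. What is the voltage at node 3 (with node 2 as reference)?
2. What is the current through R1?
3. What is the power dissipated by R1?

Nodal analysis, taking node 2 as the 0 V reference.
Source V1 fixes V_0 = 9 V.
KCL at each unknown node (sum of currents leaving = 0; resistances in Ω):
  Node 1: (V_1 - 9)/100 + (V_1 - 0)/3900 + (V_1 - V_3)/3000 = 0
  Node 3: (V_3 - 9)/9100 + (V_3 - 0)/1300 + (V_3 - V_1)/3000 = 0
Collecting terms (coefficients in siemens):
  0.01059·V_1 - 0.0003333·V_3 = 0.09
  0.001212·V_3 - 0.0003333·V_1 = 0.000989
Determinant D = (0.01059)(0.001212) - (-0.0003333)(-0.0003333) = 0.00001273
V_1 = [(0.09)(0.001212) - (-0.0003333)(0.000989)]/D = 8.599 V
V_3 = [(0.01059)(0.000989) - (0.09)(-0.0003333)]/D = 3.18 V
Part 1:
  Read off the nodal solution: V_3 = 3.18 V
Part 2:
  I_R1 = (V_0 - V_1)/R1 = (9 - 8.599)/100 = 0.004011 A
  Magnitude: I_R1 = 0.004011 A
Part 3:
  I_R1 = (V_0 - V_1)/R1 = (9 - 8.599)/100 = 0.004011 A
  P_R1 = I_R1² × R1 = (0.004011)² × 100 = 0.001609 W

Final answers:
1. V_3 = 3.18 V
2. I_R1 = 0.004011 A
3. P_R1 = 0.001609 W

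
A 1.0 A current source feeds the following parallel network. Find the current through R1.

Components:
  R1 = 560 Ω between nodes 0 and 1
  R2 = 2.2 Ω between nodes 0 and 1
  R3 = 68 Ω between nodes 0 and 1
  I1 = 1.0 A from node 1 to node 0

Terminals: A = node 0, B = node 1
All resistors sit directly between nodes 0 and 1, so they are in parallel and share one voltage V; the full source current 1 A splits among them.
1/R_par = 1/560 + 1/2.2 + 1/68 = 0.471 S  =>  R_par = 2.123 Ω
V = I × R_par = 1 × 2.123 = 2.123 V
I_R1 = V/R1 = 2.123/560 = 0.003791 A

Final answer: 0.003791 A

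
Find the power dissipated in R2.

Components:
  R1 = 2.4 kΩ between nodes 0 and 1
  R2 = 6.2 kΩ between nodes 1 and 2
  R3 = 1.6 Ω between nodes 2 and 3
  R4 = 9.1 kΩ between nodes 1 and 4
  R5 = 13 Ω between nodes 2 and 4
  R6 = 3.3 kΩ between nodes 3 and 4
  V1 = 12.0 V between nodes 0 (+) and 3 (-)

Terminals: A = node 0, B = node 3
Nodal analysis, taking node 3 as the 0 V reference.
Source V1 fixes V_0 = 12 V.
KCL at each unknown node (sum of currents leaving = 0; resistances in Ω):
  Node 1: (V_1 - 12)/2400 + (V_1 - V_2)/6200 + (V_1 - V_4)/9100 = 0
  Node 2: (V_2 - V_1)/6200 + (V_2 - 0)/1.6 + (V_2 - V_4)/13 = 0
  Node 4: (V_4 - V_1)/9100 + (V_4 - V_2)/13 + (V_4 - 0)/3300 = 0
Collecting terms (coefficients in siemens):
  0.0006878·V_1 - 0.0001613·V_2 - 0.0001099·V_4 = 0.005
  0.7021·V_2 - 0.0001613·V_1 - 0.07692·V_4 = 0
  0.07734·V_4 - 0.0001099·V_1 - 0.07692·V_2 = 0
Solving these 3 simultaneous equations (Gaussian elimination) gives:
  V_1 = 7.272 V, V_2 = 0.003146 V, V_4 = 0.01346 V
I_R2 = (V_1 - V_2)/R2 = (7.272 - 0.003146)/6200 = 0.001172 A
P_R2 = I_R2² × R2 = (0.001172)² × 6200 = 0.008522 W

Final answer: 0.008522 W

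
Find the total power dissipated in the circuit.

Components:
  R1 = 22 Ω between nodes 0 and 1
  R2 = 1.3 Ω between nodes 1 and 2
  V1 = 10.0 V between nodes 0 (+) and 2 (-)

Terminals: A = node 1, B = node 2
Nodal analysis, taking node 2 as the 0 V reference.
Source V1 fixes V_0 = 10 V.
KCL at each unknown node (sum of currents leaving = 0; resistances in Ω):
  Node 1: (V_1 - 10)/22 + (V_1 - 0)/1.3 = 0
Collecting terms: 0.8147 × V_1 = 0.4545  =>  V_1 = 0.5579 V
Power in each resistor, P = (ΔV)²/R:
  P_R1 = (10 - 0.5579)²/22 = 4.052 W
  P_R2 = (0.5579 - 0)²/1.3 = 0.2395 W
P_total = P_R1 + P_R2 = 4.292 W

Final answer: 4.292 W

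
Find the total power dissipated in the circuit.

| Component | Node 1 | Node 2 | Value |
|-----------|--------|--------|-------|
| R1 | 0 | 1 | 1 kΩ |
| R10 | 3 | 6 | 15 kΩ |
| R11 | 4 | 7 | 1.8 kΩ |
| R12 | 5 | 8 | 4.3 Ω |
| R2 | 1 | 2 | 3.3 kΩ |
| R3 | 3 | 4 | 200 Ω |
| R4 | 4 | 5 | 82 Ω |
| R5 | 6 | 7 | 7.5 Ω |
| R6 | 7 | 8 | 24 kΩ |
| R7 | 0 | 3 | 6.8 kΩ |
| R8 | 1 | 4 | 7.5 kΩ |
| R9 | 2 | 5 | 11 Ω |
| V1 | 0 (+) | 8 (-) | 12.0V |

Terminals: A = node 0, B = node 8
Nodal analysis, taking node 8 as the 0 V reference.
Source V1 fixes V_0 = 12 V.
KCL at each unknown node (sum of currents leaving = 0; resistances in Ω):
  Node 1: (V_1 - 12)/1000 + (V_1 - V_2)/3300 + (V_1 - V_4)/7500 = 0
  Node 2: (V_2 - V_1)/3300 + (V_2 - V_5)/11 = 0
  Node 3: (V_3 - V_4)/200 + (V_3 - 12)/6800 + (V_3 - V_6)/15000 = 0
  Node 4: (V_4 - V_3)/200 + (V_4 - V_5)/82 + (V_4 - V_1)/7500 + (V_4 - V_7)/1800 = 0
  Node 5: (V_5 - V_4)/82 + (V_5 - V_2)/11 + (V_5 - 0)/4.3 = 0
  Node 6: (V_6 - V_7)/7.5 + (V_6 - V_3)/15000 = 0
  Node 7: (V_7 - V_6)/7.5 + (V_7 - 0)/24000 + (V_7 - V_4)/1800 = 0
Collecting terms (coefficients in siemens):
  0.001436·V_1 - 0.000303·V_2 - 0.0001333·V_4 = 0.012
  0.09121·V_2 - 0.000303·V_1 - 0.09091·V_5 = 0
  0.005214·V_3 - 0.005·V_4 - 0.00006667·V_6 = 0.001765
  0.01788·V_4 - 0.0001333·V_1 - 0.005·V_3 - 0.0122·V_5 - 0.0005556·V_7 = 0
  0.3357·V_5 - 0.09091·V_2 - 0.0122·V_4 = 0
  0.1334·V_6 - 0.00006667·V_3 - 0.1333·V_7 = 0
  0.1339·V_7 - 0.0005556·V_4 - 0.1333·V_6 = 0
Solving these 7 simultaneous equations (Gaussian elimination) gives:
  V_1 = 8.388 V, V_2 = 0.0505 V, V_3 = 0.5802 V, V_4 = 0.2485 V
  V_5 = 0.0227 V, V_6 = 0.2664 V, V_7 = 0.2662 V
Power in each resistor, P = (ΔV)²/R:
  P_R1 = (12 - 8.388)²/1000 = 0.01305 W
  P_R2 = (8.388 - 0.0505)²/3300 = 0.02107 W
  P_R3 = (0.5802 - 0.2485)²/200 = 0.0005501 W
  P_R4 = (0.2485 - 0.0227)²/82 = 0.0006217 W
  P_R5 = (0.2664 - 0.2662)²/7.5 = 0.000000003283 W
  P_R6 = (0.2662 - 0)²/24000 = 0.000002952 W
  P_R7 = (12 - 0.5802)²/6800 = 0.01918 W
  P_R8 = (8.388 - 0.2485)²/7500 = 0.008834 W
  P_R9 = (0.0505 - 0.0227)²/11 = 0.00007022 W
  P_R10 = (0.5802 - 0.2664)²/15000 = 0.000006566 W
  P_R11 = (0.2485 - 0.2662)²/1800 = 0.000000174 W
  P_R12 = (0.0227 - 0)²/4.3 = 0.0001199 W
P_total = P_R1 + P_R2 + P_R3 + P_R4 + P_R5 + P_R6 + P_R7 + P_R8 + P_R9 + P_R10 + P_R11 + P_R12 = 0.06349 W

Final answer: 0.06349 W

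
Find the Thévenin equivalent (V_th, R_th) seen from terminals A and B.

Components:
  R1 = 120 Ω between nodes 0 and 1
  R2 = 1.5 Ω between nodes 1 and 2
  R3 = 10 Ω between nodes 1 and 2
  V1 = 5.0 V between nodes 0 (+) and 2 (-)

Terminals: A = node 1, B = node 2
Step 1 — V_th is the open-circuit voltage V_A - V_B (nothing connected across the terminals).
Nodal analysis, taking node 2 as the 0 V reference.
Source V1 fixes V_0 = 5 V.
KCL at each unknown node (sum of currents leaving = 0; resistances in Ω):
  Node 1: (V_1 - 5)/120 + (V_1 - 0)/1.5 + (V_1 - 0)/10 = 0
Collecting terms: 0.775 × V_1 = 0.04167  =>  V_1 = 0.05376 V
V_th = V_1 - V_2 = 0.05376 - 0 = 0.05376 V
Step 2 — R_th: zero the source — replace V1 by a short circuit (node 2 merges into node 0) — and find the resistance seen between A (node 1) and B (node 0).
Reduce the network between node 1 (A) and node 0 (B) by series/parallel combination:
  Rp1 = R1 ‖ R2 ‖ R3 (parallel, all between nodes 0 and 1) = 1/(1/120 + 1/1.5 + 1/10) = 1.29 Ω
R_th = 1.29 Ω

Final answer: V_th = 0.05376 V, R_th = 1.29 Ω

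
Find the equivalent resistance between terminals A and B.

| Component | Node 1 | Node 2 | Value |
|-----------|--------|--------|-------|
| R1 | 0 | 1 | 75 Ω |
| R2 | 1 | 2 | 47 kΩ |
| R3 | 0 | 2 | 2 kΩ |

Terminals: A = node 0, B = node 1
Reduce the network between node 0 (A) and node 1 (B) by series/parallel combination:
  Rs1 = R3 + R2 (series, joined only at node 2) = 2000 + 47000 = 49000 Ω
  Rp1 = R1 ‖ Rs1 (parallel, both between nodes 0 and 1) = 1/(1/75 + 1/49000) = 74.89 Ω
R_eq = 74.89 Ω

Final answer: 74.89 Ω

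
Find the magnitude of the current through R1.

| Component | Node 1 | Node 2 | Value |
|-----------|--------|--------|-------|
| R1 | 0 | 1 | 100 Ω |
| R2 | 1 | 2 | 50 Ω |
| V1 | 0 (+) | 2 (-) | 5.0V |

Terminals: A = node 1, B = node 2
Nodal analysis, taking node 2 as the 0 V reference.
Source V1 fixes V_0 = 5 V.
KCL at each unknown node (sum of currents leaving = 0; resistances in Ω):
  Node 1: (V_1 - 5)/100 + (V_1 - 0)/50 = 0
Collecting terms: 0.03 × V_1 = 0.05  =>  V_1 = 1.667 V
I_R1 = (V_0 - V_1)/R1 = (5 - 1.667)/100 = 0.03333 A
|I_R1| = 0.03333 A

Final answer: |I_R1| = 0.03333 A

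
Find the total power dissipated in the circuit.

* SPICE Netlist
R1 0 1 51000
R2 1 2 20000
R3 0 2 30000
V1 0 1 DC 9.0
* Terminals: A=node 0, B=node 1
Nodal analysis, taking node 1 as the 0 V reference.
Source V1 fixes V_0 = 9 V.
KCL at each unknown node (sum of currents leaving = 0; resistances in Ω):
  Node 2: (V_2 - 0)/20000 + (V_2 - 9)/30000 = 0
Collecting terms: 0.00008333 × V_2 = 0.0003  =>  V_2 = 3.6 V
Power in each resistor, P = (ΔV)²/R:
  P_R1 = (9 - 0)²/51000 = 0.001588 W
  P_R2 = (0 - 3.6)²/20000 = 0.000648 W
  P_R3 = (9 - 3.6)²/30000 = 0.000972 W
P_total = P_R1 + P_R2 + P_R3 = 0.003208 W

Final answer: 0.003208 W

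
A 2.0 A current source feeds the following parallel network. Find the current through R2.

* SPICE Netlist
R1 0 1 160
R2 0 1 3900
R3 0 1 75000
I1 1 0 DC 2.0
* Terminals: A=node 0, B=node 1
All resistors sit directly between nodes 0 and 1, so they are in parallel and share one voltage V; the full source current 2 A splits among them.
1/R_par = 1/160 + 1/3900 + 1/75000 = 0.00652 S  =>  R_par = 153.4 Ω
V = I × R_par = 2 × 153.4 = 306.8 V
I_R2 = V/R2 = 306.8/3900 = 0.07866 A

Final answer: 0.07866 A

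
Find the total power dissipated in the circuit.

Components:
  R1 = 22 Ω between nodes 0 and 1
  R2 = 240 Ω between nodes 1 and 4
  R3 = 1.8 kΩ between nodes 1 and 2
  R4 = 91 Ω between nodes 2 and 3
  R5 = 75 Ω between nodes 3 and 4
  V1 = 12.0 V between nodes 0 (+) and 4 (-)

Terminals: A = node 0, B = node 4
Nodal analysis, taking node 4 as the 0 V reference.
Source V1 fixes V_0 = 12 V.
KCL at each unknown node (sum of currents leaving = 0; resistances in Ω):
  Node 1: (V_1 - 12)/22 + (V_1 - 0)/240 + (V_1 - V_2)/1800 = 0
  Node 2: (V_2 - V_1)/1800 + (V_2 - V_3)/91 = 0
  Node 3: (V_3 - V_2)/91 + (V_3 - 0)/75 = 0
Collecting terms (coefficients in siemens):
  0.05018·V_1 - 0.0005556·V_2 = 0.5455
  0.01154·V_2 - 0.0005556·V_1 - 0.01099·V_3 = 0
  0.02432·V_3 - 0.01099·V_2 = 0
Solving these 3 simultaneous equations (Gaussian elimination) gives:
  V_1 = 10.88 V, V_2 = 0.9187 V, V_3 = 0.4151 V
Power in each resistor, P = (ΔV)²/R:
  P_R1 = (12 - 10.88)²/22 = 0.05693 W
  P_R2 = (10.88 - 0)²/240 = 0.4933 W
  P_R3 = (10.88 - 0.9187)²/1800 = 0.05514 W
  P_R4 = (0.9187 - 0.4151)²/91 = 0.002787 W
  P_R5 = (0.4151 - 0)²/75 = 0.002297 W
P_total = P_R1 + P_R2 + P_R3 + P_R4 + P_R5 = 0.6105 W

Final answer: 0.6105 W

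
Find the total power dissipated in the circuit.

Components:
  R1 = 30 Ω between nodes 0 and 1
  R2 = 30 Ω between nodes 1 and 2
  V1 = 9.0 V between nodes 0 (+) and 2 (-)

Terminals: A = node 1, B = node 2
Nodal analysis, taking node 2 as the 0 V reference.
Source V1 fixes V_0 = 9 V.
KCL at each unknown node (sum of currents leaving = 0; resistances in Ω):
  Node 1: (V_1 - 9)/30 + (V_1 - 0)/30 = 0
Collecting terms: 0.06667 × V_1 = 0.3  =>  V_1 = 4.5 V
Power in each resistor, P = (ΔV)²/R:
  P_R1 = (9 - 4.5)²/30 = 0.675 W
  P_R2 = (4.5 - 0)²/30 = 0.675 W
P_total = P_R1 + P_R2 = 1.35 W

Final answer: 1.35 W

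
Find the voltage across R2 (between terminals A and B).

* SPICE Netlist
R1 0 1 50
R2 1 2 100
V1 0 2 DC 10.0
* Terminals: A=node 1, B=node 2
R1 and R2 are in series across V1 (node 0 → node 1 → node 2), and the output A–B is taken across R2, so this is a voltage divider.
Series current: I = V1/(R1 + R2) = 10/(50 + 100) = 10/150 = 0.06667 A
V_R2 = I × R2 = V1 × R2/(R1 + R2) = 10 × 100/150 = 6.667 V

Final answer: 6.667 V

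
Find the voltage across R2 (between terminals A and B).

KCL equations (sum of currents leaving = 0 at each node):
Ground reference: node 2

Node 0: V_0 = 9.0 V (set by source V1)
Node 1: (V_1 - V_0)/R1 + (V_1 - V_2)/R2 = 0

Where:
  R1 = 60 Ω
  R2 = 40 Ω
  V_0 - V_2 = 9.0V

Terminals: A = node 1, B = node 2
R1 and R2 are in series across V1 (node 0 → node 1 → node 2), and the output A–B is taken across R2, so this is a voltage divider.
Series current: I = V1/(R1 + R2) = 9/(60 + 40) = 9/100 = 0.09 A
V_R2 = I × R2 = V1 × R2/(R1 + R2) = 9 × 40/100 = 3.6 V

Final answer: 3.6 V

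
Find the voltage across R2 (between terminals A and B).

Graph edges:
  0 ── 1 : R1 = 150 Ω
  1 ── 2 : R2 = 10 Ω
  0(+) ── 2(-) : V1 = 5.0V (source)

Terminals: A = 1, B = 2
R1 and R2 are in series across V1 (node 0 → node 1 → node 2), and the output A–B is taken across R2, so this is a voltage divider.
Series current: I = V1/(R1 + R2) = 5/(150 + 10) = 5/160 = 0.03125 A
V_R2 = I × R2 = V1 × R2/(R1 + R2) = 5 × 10/160 = 0.3125 V

Final answer: 0.3125 V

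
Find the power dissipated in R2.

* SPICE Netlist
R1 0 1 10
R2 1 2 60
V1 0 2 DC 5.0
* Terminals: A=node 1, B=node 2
Nodal analysis, taking node 2 as the 0 V reference.
Source V1 fixes V_0 = 5 V.
KCL at each unknown node (sum of currents leaving = 0; resistances in Ω):
  Node 1: (V_1 - 5)/10 + (V_1 - 0)/60 = 0
Collecting terms: 0.1167 × V_1 = 0.5  =>  V_1 = 4.286 V
I_R2 = (V_1 - V_2)/R2 = (4.286 - 0)/60 = 0.07143 A
P_R2 = I_R2² × R2 = (0.07143)² × 60 = 0.3061 W

Final answer: 0.3061 W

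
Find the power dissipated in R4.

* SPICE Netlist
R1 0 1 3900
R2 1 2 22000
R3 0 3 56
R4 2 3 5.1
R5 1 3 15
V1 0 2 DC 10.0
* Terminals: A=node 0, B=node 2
Nodal analysis, taking node 2 as the 0 V reference.
Source V1 fixes V_0 = 10 V.
KCL at each unknown node (sum of currents leaving = 0; resistances in Ω):
  Node 1: (V_1 - 10)/3900 + (V_1 - 0)/22000 + (V_1 - V_3)/15 = 0
  Node 3: (V_3 - 10)/56 + (V_3 - 0)/5.1 + (V_3 - V_1)/15 = 0
Collecting terms (coefficients in siemens):
  0.06697·V_1 - 0.06667·V_3 = 0.002564
  0.2806·V_3 - 0.06667·V_1 = 0.1786
Determinant D = (0.06697)(0.2806) - (-0.06667)(-0.06667) = 0.01435
V_1 = [(0.002564)(0.2806) - (-0.06667)(0.1786)]/D = 0.8799 V
V_3 = [(0.06697)(0.1786) - (0.002564)(-0.06667)]/D = 0.8454 V
I_R4 = (V_2 - V_3)/R4 = (0 - 0.8454)/5.1 = -0.1658 A
P_R4 = I_R4² × R4 = (-0.1658)² × 5.1 = 0.1402 W

Final answer: 0.1402 W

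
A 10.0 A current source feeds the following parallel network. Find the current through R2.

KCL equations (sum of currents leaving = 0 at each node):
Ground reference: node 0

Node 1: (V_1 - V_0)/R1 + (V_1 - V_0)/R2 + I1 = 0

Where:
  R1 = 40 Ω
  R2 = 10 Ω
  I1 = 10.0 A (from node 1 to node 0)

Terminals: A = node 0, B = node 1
All resistors sit directly between nodes 0 and 1, so they are in parallel and share one voltage V; the full source current 10 A splits among them.
1/R_par = 1/40 + 1/10 = 0.125 S  =>  R_par = 8 Ω
V = I × R_par = 10 × 8 = 80 V
I_R2 = V/R2 = 80/10 = 8 A

Final answer: 8 A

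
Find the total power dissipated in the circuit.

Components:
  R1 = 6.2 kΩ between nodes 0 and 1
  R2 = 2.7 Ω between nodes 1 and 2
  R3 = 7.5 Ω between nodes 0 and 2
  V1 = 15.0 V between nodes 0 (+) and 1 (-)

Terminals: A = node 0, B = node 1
Nodal analysis, taking node 1 as the 0 V reference.
Source V1 fixes V_0 = 15 V.
KCL at each unknown node (sum of currents leaving = 0; resistances in Ω):
  Node 2: (V_2 - 0)/2.7 + (V_2 - 15)/7.5 = 0
Collecting terms: 0.5037 × V_2 = 2  =>  V_2 = 3.971 V
Power in each resistor, P = (ΔV)²/R:
  P_R1 = (15 - 0)²/6200 = 0.03629 W
  P_R2 = (0 - 3.971)²/2.7 = 5.839 W
  P_R3 = (15 - 3.971)²/7.5 = 16.22 W
P_total = P_R1 + P_R2 + P_R3 = 22.1 W

Final answer: 22.1 W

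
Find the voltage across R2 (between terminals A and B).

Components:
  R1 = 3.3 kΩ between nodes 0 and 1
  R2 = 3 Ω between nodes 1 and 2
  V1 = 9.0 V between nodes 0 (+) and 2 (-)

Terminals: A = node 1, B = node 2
R1 and R2 are in series across V1 (node 0 → node 1 → node 2), and the output A–B is taken across R2, so this is a voltage divider.
Series current: I = V1/(R1 + R2) = 9/(3300 + 3) = 9/3303 = 0.002725 A
V_R2 = I × R2 = V1 × R2/(R1 + R2) = 9 × 3/3303 = 0.008174 V

Final answer: 0.008174 V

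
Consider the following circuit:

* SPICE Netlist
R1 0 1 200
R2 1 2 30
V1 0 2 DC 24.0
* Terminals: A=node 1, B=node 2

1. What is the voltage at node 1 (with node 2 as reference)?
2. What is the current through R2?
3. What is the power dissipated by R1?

Nodal analysis, taking node 2 as the 0 V reference.
Source V1 fixes V_0 = 24 V.
KCL at each unknown node (sum of currents leaving = 0; resistances in Ω):
  Node 1: (V_1 - 24)/200 + (V_1 - 0)/30 = 0
Collecting terms: 0.03833 × V_1 = 0.12  =>  V_1 = 3.13 V
Part 1:
  Read off the nodal solution: V_1 = 3.13 V
Part 2:
  I_R2 = (V_1 - V_2)/R2 = (3.13 - 0)/30 = 0.1043 A
  Magnitude: I_R2 = 0.1043 A
Part 3:
  I_R1 = (V_0 - V_1)/R1 = (24 - 3.13)/200 = 0.1043 A
  P_R1 = I_R1² × R1 = (0.1043)² × 200 = 2.178 W

Final answers:
1. V_1 = 3.13 V
2. I_R2 = 0.1043 A
3. P_R1 = 2.178 W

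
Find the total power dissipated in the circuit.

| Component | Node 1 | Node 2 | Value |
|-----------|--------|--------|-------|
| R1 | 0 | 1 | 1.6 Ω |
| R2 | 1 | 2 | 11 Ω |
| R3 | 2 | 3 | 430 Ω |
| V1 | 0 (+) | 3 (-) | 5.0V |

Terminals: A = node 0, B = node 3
Nodal analysis, taking node 3 as the 0 V reference.
Source V1 fixes V_0 = 5 V.
KCL at each unknown node (sum of currents leaving = 0; resistances in Ω):
  Node 1: (V_1 - 5)/1.6 + (V_1 - V_2)/11 = 0
  Node 2: (V_2 - V_1)/11 + (V_2 - 0)/430 = 0
Collecting terms (coefficients in siemens):
  0.7159·V_1 - 0.09091·V_2 = 3.125
  0.09323·V_2 - 0.09091·V_1 = 0
Determinant D = (0.7159)(0.09323) - (-0.09091)(-0.09091) = 0.05848
V_1 = [(3.125)(0.09323) - (-0.09091)(0)]/D = 4.982 V
V_2 = [(0.7159)(0) - (3.125)(-0.09091)]/D = 4.858 V
Power in each resistor, P = (ΔV)²/R:
  P_R1 = (5 - 4.982)²/1.6 = 0.0002042 W
  P_R2 = (4.982 - 4.858)²/11 = 0.001404 W
  P_R3 = (4.858 - 0)²/430 = 0.05488 W
P_total = P_R1 + P_R2 + P_R3 = 0.05648 W

Final answer: 0.05648 W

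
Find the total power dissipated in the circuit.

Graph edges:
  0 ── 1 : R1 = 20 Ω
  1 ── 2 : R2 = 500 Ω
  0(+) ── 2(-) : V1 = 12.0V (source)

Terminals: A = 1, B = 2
Nodal analysis, taking node 2 as the 0 V reference.
Source V1 fixes V_0 = 12 V.
KCL at each unknown node (sum of currents leaving = 0; resistances in Ω):
  Node 1: (V_1 - 12)/20 + (V_1 - 0)/500 = 0
Collecting terms: 0.052 × V_1 = 0.6  =>  V_1 = 11.54 V
Power in each resistor, P = (ΔV)²/R:
  P_R1 = (12 - 11.54)²/20 = 0.01065 W
  P_R2 = (11.54 - 0)²/500 = 0.2663 W
P_total = P_R1 + P_R2 = 0.2769 W

Final answer: 0.2769 W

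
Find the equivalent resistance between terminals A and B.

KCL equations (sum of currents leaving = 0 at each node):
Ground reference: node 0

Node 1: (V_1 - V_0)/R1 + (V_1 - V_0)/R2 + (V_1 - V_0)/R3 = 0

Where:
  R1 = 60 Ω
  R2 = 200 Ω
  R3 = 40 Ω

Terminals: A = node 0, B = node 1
Reduce the network between node 0 (A) and node 1 (B) by series/parallel combination:
  Rp1 = R1 ‖ R2 ‖ R3 (parallel, all between nodes 0 and 1) = 1/(1/60 + 1/200 + 1/40) = 21.43 Ω
R_eq = 21.43 Ω

Final answer: 21.43 Ω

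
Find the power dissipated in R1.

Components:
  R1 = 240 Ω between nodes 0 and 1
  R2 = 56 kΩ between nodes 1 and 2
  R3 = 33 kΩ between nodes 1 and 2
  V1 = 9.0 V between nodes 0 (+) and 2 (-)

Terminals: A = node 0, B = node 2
Nodal analysis, taking node 2 as the 0 V reference.
Source V1 fixes V_0 = 9 V.
KCL at each unknown node (sum of currents leaving = 0; resistances in Ω):
  Node 1: (V_1 - 9)/240 + (V_1 - 0)/56000 + (V_1 - 0)/33000 = 0
Collecting terms: 0.004215 × V_1 = 0.0375  =>  V_1 = 8.897 V
I_R1 = (V_0 - V_1)/R1 = (9 - 8.897)/240 = 0.0004285 A
P_R1 = I_R1² × R1 = (0.0004285)² × 240 = 0.00004406 W

Final answer: 4.406e-05 W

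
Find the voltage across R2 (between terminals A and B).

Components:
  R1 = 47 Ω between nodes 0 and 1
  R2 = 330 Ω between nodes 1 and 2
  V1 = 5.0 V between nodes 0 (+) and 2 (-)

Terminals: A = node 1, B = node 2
R1 and R2 are in series across V1 (node 0 → node 1 → node 2), and the output A–B is taken across R2, so this is a voltage divider.
Series current: I = V1/(R1 + R2) = 5/(47 + 330) = 5/377 = 0.01326 A
V_R2 = I × R2 = V1 × R2/(R1 + R2) = 5 × 330/377 = 4.377 V

Final answer: 4.377 V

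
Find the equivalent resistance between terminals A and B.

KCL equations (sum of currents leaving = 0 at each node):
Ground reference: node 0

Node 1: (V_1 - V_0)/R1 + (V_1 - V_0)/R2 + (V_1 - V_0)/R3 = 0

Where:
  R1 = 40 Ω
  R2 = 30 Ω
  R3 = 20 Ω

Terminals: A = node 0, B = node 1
Reduce the network between node 0 (A) and node 1 (B) by series/parallel combination:
  Rp1 = R1 ‖ R2 ‖ R3 (parallel, all between nodes 0 and 1) = 1/(1/40 + 1/30 + 1/20) = 9.231 Ω
R_eq = 9.231 Ω

Final answer: 9.231 Ω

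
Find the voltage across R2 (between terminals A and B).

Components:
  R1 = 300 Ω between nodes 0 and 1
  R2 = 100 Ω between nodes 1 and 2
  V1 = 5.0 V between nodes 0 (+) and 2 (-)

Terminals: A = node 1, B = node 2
R1 and R2 are in series across V1 (node 0 → node 1 → node 2), and the output A–B is taken across R2, so this is a voltage divider.
Series current: I = V1/(R1 + R2) = 5/(300 + 100) = 5/400 = 0.0125 A
V_R2 = I × R2 = V1 × R2/(R1 + R2) = 5 × 100/400 = 1.25 V

Final answer: 1.25 V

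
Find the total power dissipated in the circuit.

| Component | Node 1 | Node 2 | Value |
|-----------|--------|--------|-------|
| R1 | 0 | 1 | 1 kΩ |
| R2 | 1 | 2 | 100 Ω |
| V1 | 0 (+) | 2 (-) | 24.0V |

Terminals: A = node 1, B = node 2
Nodal analysis, taking node 2 as the 0 V reference.
Source V1 fixes V_0 = 24 V.
KCL at each unknown node (sum of currents leaving = 0; resistances in Ω):
  Node 1: (V_1 - 24)/1000 + (V_1 - 0)/100 = 0
Collecting terms: 0.011 × V_1 = 0.024  =>  V_1 = 2.182 V
Power in each resistor, P = (ΔV)²/R:
  P_R1 = (24 - 2.182)²/1000 = 0.476 W
  P_R2 = (2.182 - 0)²/100 = 0.0476 W
P_total = P_R1 + P_R2 = 0.5236 W

Final answer: 0.5236 W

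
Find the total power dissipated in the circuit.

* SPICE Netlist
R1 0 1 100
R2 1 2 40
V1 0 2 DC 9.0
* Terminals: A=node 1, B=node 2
Nodal analysis, taking node 2 as the 0 V reference.
Source V1 fixes V_0 = 9 V.
KCL at each unknown node (sum of currents leaving = 0; resistances in Ω):
  Node 1: (V_1 - 9)/100 + (V_1 - 0)/40 = 0
Collecting terms: 0.035 × V_1 = 0.09  =>  V_1 = 2.571 V
Power in each resistor, P = (ΔV)²/R:
  P_R1 = (9 - 2.571)²/100 = 0.4133 W
  P_R2 = (2.571 - 0)²/40 = 0.1653 W
P_total = P_R1 + P_R2 = 0.5786 W

Final answer: 0.5786 W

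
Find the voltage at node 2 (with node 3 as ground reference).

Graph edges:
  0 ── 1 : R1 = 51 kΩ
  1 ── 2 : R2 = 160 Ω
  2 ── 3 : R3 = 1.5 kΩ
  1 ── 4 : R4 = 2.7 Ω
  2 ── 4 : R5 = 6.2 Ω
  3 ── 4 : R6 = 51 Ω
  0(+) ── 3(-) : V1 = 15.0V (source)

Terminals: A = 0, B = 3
Nodal analysis, taking node 3 as the 0 V reference.
Source V1 fixes V_0 = 15 V.
KCL at each unknown node (sum of currents leaving = 0; resistances in Ω):
  Node 1: (V_1 - 15)/51000 + (V_1 - V_2)/160 + (V_1 - V_4)/2.7 = 0
  Node 2: (V_2 - V_1)/160 + (V_2 - 0)/1500 + (V_2 - V_4)/6.2 = 0
  Node 4: (V_4 - V_1)/2.7 + (V_4 - V_2)/6.2 + (V_4 - 0)/51 = 0
Collecting terms (coefficients in siemens):
  0.3766·V_1 - 0.00625·V_2 - 0.3704·V_4 = 0.0002941
  0.1682·V_2 - 0.00625·V_1 - 0.1613·V_4 = 0
  0.5513·V_4 - 0.3704·V_1 - 0.1613·V_2 = 0
Solving these 3 simultaneous equations (Gaussian elimination) gives:
  V_1 = 0.01527 V, V_2 = 0.01446 V, V_4 = 0.01449 V
The requested potential is V_2 = 0.01446 V.

Final answer: V_2 = 0.01446 V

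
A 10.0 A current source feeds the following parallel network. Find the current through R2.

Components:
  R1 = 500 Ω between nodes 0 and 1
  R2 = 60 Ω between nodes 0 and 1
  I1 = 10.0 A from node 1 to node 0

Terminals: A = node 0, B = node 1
All resistors sit directly between nodes 0 and 1, so they are in parallel and share one voltage V; the full source current 10 A splits among them.
1/R_par = 1/500 + 1/60 = 0.01867 S  =>  R_par = 53.57 Ω
V = I × R_par = 10 × 53.57 = 535.7 V
I_R2 = V/R2 = 535.7/60 = 8.929 A

Final answer: 8.929 A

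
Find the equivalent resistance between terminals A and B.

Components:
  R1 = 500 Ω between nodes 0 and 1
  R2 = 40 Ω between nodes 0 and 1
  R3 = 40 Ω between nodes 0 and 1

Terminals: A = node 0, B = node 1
Reduce the network between node 0 (A) and node 1 (B) by series/parallel combination:
  Rp1 = R1 ‖ R2 ‖ R3 (parallel, all between nodes 0 and 1) = 1/(1/500 + 1/40 + 1/40) = 19.23 Ω
R_eq = 19.23 Ω

Final answer: 19.23 Ω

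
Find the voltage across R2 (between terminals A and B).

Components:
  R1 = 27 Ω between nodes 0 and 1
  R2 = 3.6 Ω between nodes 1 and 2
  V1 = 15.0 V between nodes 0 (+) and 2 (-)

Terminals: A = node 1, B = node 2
R1 and R2 are in series across V1 (node 0 → node 1 → node 2), and the output A–B is taken across R2, so this is a voltage divider.
Series current: I = V1/(R1 + R2) = 15/(27 + 3.6) = 15/30.6 = 0.4902 A
V_R2 = I × R2 = V1 × R2/(R1 + R2) = 15 × 3.6/30.6 = 1.765 V

Final answer: 1.765 V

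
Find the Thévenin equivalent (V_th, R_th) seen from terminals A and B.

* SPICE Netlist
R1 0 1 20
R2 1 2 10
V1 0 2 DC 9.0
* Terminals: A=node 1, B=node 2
Step 1 — V_th is the open-circuit voltage V_A - V_B (nothing connected across the terminals).
Nodal analysis, taking node 2 as the 0 V reference.
Source V1 fixes V_0 = 9 V.
KCL at each unknown node (sum of currents leaving = 0; resistances in Ω):
  Node 1: (V_1 - 9)/20 + (V_1 - 0)/10 = 0
Collecting terms: 0.15 × V_1 = 0.45  =>  V_1 = 3 V
V_th = V_1 - V_2 = 3 - 0 = 3 V
Step 2 — R_th: zero the source — replace V1 by a short circuit (node 2 merges into node 0) — and find the resistance seen between A (node 1) and B (node 0).
Reduce the network between node 1 (A) and node 0 (B) by series/parallel combination:
  Rp1 = R1 ‖ R2 (parallel, both between nodes 0 and 1) = 1/(1/20 + 1/10) = 6.667 Ω
R_th = 6.667 Ω

Final answer: V_th = 3 V, R_th = 6.667 Ω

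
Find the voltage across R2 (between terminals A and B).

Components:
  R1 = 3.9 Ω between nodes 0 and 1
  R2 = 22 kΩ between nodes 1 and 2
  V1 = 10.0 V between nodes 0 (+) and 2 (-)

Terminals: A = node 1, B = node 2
R1 and R2 are in series across V1 (node 0 → node 1 → node 2), and the output A–B is taken across R2, so this is a voltage divider.
Series current: I = V1/(R1 + R2) = 10/(3.9 + 22000) = 10/22000 = 0.0004545 A
V_R2 = I × R2 = V1 × R2/(R1 + R2) = 10 × 22000/22000 = 9.998 V

Final answer: 9.998 V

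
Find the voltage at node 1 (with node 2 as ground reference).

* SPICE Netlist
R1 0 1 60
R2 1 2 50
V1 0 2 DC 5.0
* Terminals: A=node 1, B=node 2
Nodal analysis, taking node 2 as the 0 V reference.
Source V1 fixes V_0 = 5 V.
KCL at each unknown node (sum of currents leaving = 0; resistances in Ω):
  Node 1: (V_1 - 5)/60 + (V_1 - 0)/50 = 0
Collecting terms: 0.03667 × V_1 = 0.08333  =>  V_1 = 2.273 V
The requested potential is V_1 = 2.273 V.

Final answer: V_1 = 2.273 V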